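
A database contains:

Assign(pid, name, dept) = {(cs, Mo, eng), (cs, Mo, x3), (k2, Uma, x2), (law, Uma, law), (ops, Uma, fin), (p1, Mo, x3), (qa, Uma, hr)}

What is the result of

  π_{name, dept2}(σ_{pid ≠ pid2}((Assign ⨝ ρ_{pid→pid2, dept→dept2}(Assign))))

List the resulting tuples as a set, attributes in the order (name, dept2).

ρ[pid→pid2, dept→dept2]: schema becomes (pid2, name, dept2); tuples unchanged.
Joining Assign and ρ_{pid→pid2, dept→dept2}(Assign) on name yields {(cs, Mo, eng, cs, eng), (cs, Mo, eng, cs, x3), (cs, Mo, eng, p1, x3), (cs, Mo, x3, cs, eng), (cs, Mo, x3, cs, x3), (cs, Mo, x3, p1, x3), (k2, Uma, x2, k2, x2), (k2, Uma, x2, law, law), (k2, Uma, x2, ops, fin), (k2, Uma, x2, qa, hr), (law, Uma, law, k2, x2), (law, Uma, law, law, law), (law, Uma, law, ops, fin), (law, Uma, law, qa, hr), (ops, Uma, fin, k2, x2), (ops, Uma, fin, law, law), (ops, Uma, fin, ops, fin), (ops, Uma, fin, qa, hr), (p1, Mo, x3, cs, eng), (p1, Mo, x3, cs, x3), (p1, Mo, x3, p1, x3), (qa, Uma, hr, k2, x2), (qa, Uma, hr, law, law), (qa, Uma, hr, ops, fin), (qa, Uma, hr, qa, hr)}.
Selection pid ≠ pid2: {(cs, Mo, eng, p1, x3), (cs, Mo, x3, p1, x3), (k2, Uma, x2, law, law), (k2, Uma, x2, ops, fin), (k2, Uma, x2, qa, hr), (law, Uma, law, k2, x2), (law, Uma, law, ops, fin), (law, Uma, law, qa, hr), (ops, Uma, fin, k2, x2), (ops, Uma, fin, law, law), (ops, Uma, fin, qa, hr), (p1, Mo, x3, cs, eng), (p1, Mo, x3, cs, x3), (qa, Uma, hr, k2, x2), (qa, Uma, hr, law, law), (qa, Uma, hr, ops, fin)}
π_{name, dept2} gives {(Mo, eng), (Mo, x3), (Uma, fin), (Uma, hr), (Uma, law), (Uma, x2)} (10 duplicate(s) eliminated).

{(Mo, eng), (Mo, x3), (Uma, fin), (Uma, hr), (Uma, law), (Uma, x2)}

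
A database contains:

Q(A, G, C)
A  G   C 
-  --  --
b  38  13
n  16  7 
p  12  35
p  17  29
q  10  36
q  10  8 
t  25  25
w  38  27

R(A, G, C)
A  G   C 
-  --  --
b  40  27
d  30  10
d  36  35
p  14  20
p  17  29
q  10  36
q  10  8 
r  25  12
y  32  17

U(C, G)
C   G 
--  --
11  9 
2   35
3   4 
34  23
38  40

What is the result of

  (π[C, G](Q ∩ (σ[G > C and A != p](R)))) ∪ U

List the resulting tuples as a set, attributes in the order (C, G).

{(11, 9), (2, 35), (3, 4), (34, 23), (38, 40), (8, 10)}

Filtering on G > C and A != p leaves {(b, 40, 27), (d, 30, 10), (d, 36, 35), (q, 10, 8), (r, 25, 12), (y, 32, 17)}.
Intersection: {(b, 38, 13), (n, 16, 7), (p, 12, 35), (p, 17, 29), (q, 10, 36), (q, 10, 8), (t, 25, 25), (w, 38, 27)} with {(b, 40, 27), (d, 30, 10), (d, 36, 35), (q, 10, 8), (r, 25, 12), (y, 32, 17)} → {(q, 10, 8)}
π_{C, G} gives {(8, 10)}.
Union: {(8, 10)} with {(11, 9), (2, 35), (3, 4), (34, 23), (38, 40)} → {(11, 9), (2, 35), (3, 4), (34, 23), (38, 40), (8, 10)}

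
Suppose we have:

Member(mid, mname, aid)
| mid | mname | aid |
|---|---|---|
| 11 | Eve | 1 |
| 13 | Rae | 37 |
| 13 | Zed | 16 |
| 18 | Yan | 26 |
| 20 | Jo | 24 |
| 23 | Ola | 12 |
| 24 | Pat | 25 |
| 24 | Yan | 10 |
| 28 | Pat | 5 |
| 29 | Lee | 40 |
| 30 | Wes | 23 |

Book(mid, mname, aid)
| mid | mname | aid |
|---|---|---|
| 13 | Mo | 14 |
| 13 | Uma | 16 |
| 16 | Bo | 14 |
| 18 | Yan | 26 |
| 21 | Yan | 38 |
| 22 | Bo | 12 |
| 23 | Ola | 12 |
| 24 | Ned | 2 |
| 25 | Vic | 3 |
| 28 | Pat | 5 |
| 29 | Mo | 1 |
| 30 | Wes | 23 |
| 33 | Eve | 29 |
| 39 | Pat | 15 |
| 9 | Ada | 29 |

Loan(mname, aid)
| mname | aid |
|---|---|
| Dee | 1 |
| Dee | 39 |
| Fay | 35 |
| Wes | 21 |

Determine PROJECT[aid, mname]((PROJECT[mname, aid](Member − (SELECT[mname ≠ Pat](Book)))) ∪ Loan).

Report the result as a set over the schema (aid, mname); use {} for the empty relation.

{(1, Dee), (1, Eve), (10, Yan), (16, Zed), (21, Wes), (24, Jo), (25, Pat), (35, Fay), (37, Rae), (39, Dee), (40, Lee), (5, Pat)}

Filtering on mname ≠ Pat leaves {(13, Mo, 14), (13, Uma, 16), (16, Bo, 14), (18, Yan, 26), (21, Yan, 38), (22, Bo, 12), (23, Ola, 12), (24, Ned, 2), (25, Vic, 3), (29, Mo, 1), (30, Wes, 23), (33, Eve, 29), (9, Ada, 29)}.
Taking the difference: {(11, Eve, 1), (13, Rae, 37), (13, Zed, 16), (20, Jo, 24), (24, Pat, 25), (24, Yan, 10), (28, Pat, 5), (29, Lee, 40)}
π[mname, aid]: project onto (mname, aid) → {(Eve, 1), (Jo, 24), (Lee, 40), (Pat, 25), (Pat, 5), (Rae, 37), (Yan, 10), (Zed, 16)}
Taking the union: {(Dee, 1), (Dee, 39), (Eve, 1), (Fay, 35), (Jo, 24), (Lee, 40), (Pat, 25), (Pat, 5), (Rae, 37), (Wes, 21), (Yan, 10), (Zed, 16)}
π[aid, mname]: project onto (aid, mname) → {(1, Dee), (1, Eve), (10, Yan), (16, Zed), (21, Wes), (24, Jo), (25, Pat), (35, Fay), (37, Rae), (39, Dee), (40, Lee), (5, Pat)}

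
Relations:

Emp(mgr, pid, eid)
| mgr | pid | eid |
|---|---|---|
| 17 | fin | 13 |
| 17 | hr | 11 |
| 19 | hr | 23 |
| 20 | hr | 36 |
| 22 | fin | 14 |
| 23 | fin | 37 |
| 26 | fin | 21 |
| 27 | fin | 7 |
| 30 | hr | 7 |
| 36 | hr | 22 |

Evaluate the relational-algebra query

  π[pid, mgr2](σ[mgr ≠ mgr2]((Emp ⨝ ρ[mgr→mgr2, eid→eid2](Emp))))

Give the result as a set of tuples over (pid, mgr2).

ρ[mgr→mgr2, eid→eid2]: schema becomes (mgr2, pid, eid2); tuples unchanged.
Natural join on pid: {(17, fin, 13, 17, 13), (17, fin, 13, 22, 14), (17, fin, 13, 23, 37), (17, fin, 13, 26, 21), (17, fin, 13, 27, 7), (17, hr, 11, 17, 11), (17, hr, 11, 19, 23), (17, hr, 11, 20, 36), (17, hr, 11, 30, 7), (17, hr, 11, 36, 22), (19, hr, 23, 17, 11), (19, hr, 23, 19, 23), (19, hr, 23, 20, 36), (19, hr, 23, 30, 7), (19, hr, 23, 36, 22), (20, hr, 36, 17, 11), (20, hr, 36, 19, 23), (20, hr, 36, 20, 36), (20, hr, 36, 30, 7), (20, hr, 36, 36, 22), (22, fin, 14, 17, 13), (22, fin, 14, 22, 14), (22, fin, 14, 23, 37), (22, fin, 14, 26, 21), (22, fin, 14, 27, 7), (23, fin, 37, 17, 13), (23, fin, 37, 22, 14), (23, fin, 37, 23, 37), (23, fin, 37, 26, 21), (23, fin, 37, 27, 7), (26, fin, 21, 17, 13), (26, fin, 21, 22, 14), (26, fin, 21, 23, 37), (26, fin, 21, 26, 21), (26, fin, 21, 27, 7), (27, fin, 7, 17, 13), (27, fin, 7, 22, 14), (27, fin, 7, 23, 37), (27, fin, 7, 26, 21), (27, fin, 7, 27, 7), (30, hr, 7, 17, 11), (30, hr, 7, 19, 23), (30, hr, 7, 20, 36), (30, hr, 7, 30, 7), (30, hr, 7, 36, 22), (36, hr, 22, 17, 11), (36, hr, 22, 19, 23), (36, hr, 22, 20, 36), (36, hr, 22, 30, 7), (36, hr, 22, 36, 22)}
Apply σ_{mgr ≠ mgr2}; surviving tuples: {(17, fin, 13, 22, 14), (17, fin, 13, 23, 37), (17, fin, 13, 26, 21), (17, fin, 13, 27, 7), (17, hr, 11, 19, 23), (17, hr, 11, 20, 36), (17, hr, 11, 30, 7), (17, hr, 11, 36, 22), (19, hr, 23, 17, 11), (19, hr, 23, 20, 36), (19, hr, 23, 30, 7), (19, hr, 23, 36, 22), (20, hr, 36, 17, 11), (20, hr, 36, 19, 23), (20, hr, 36, 30, 7), (20, hr, 36, 36, 22), (22, fin, 14, 17, 13), (22, fin, 14, 23, 37), (22, fin, 14, 26, 21), (22, fin, 14, 27, 7), (23, fin, 37, 17, 13), (23, fin, 37, 22, 14), (23, fin, 37, 26, 21), (23, fin, 37, 27, 7), (26, fin, 21, 17, 13), (26, fin, 21, 22, 14), (26, fin, 21, 23, 37), (26, fin, 21, 27, 7), (27, fin, 7, 17, 13), (27, fin, 7, 22, 14), (27, fin, 7, 23, 37), (27, fin, 7, 26, 21), (30, hr, 7, 17, 11), (30, hr, 7, 19, 23), (30, hr, 7, 20, 36), (30, hr, 7, 36, 22), (36, hr, 22, 17, 11), (36, hr, 22, 19, 23), (36, hr, 22, 20, 36), (36, hr, 22, 30, 7)}
Projecting to pid, mgr2 (30 duplicate(s) eliminated): {(fin, 17), (fin, 22), (fin, 23), (fin, 26), (fin, 27), (hr, 17), (hr, 19), (hr, 20), (hr, 30), (hr, 36)}

{(fin, 17), (fin, 22), (fin, 23), (fin, 26), (fin, 27), (hr, 17), (hr, 19), (hr, 20), (hr, 30), (hr, 36)}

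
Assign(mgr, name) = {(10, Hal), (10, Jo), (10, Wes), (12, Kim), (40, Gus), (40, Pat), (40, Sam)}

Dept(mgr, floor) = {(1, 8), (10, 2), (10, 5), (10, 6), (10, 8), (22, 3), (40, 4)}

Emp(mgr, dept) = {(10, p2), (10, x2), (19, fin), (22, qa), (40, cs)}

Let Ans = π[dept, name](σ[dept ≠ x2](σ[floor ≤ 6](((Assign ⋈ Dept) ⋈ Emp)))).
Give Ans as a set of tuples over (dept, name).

{(cs, Gus), (cs, Pat), (cs, Sam), (p2, Hal), (p2, Jo), (p2, Wes)}

Natural join on mgr: {(10, Hal, 2), (10, Hal, 5), (10, Hal, 6), (10, Hal, 8), (10, Jo, 2), (10, Jo, 5), (10, Jo, 6), (10, Jo, 8), (10, Wes, 2), (10, Wes, 5), (10, Wes, 6), (10, Wes, 8), (40, Gus, 4), (40, Pat, 4), (40, Sam, 4)}
Natural join on mgr: {(10, Hal, 2, p2), (10, Hal, 2, x2), (10, Hal, 5, p2), (10, Hal, 5, x2), (10, Hal, 6, p2), (10, Hal, 6, x2), (10, Hal, 8, p2), (10, Hal, 8, x2), (10, Jo, 2, p2), (10, Jo, 2, x2), (10, Jo, 5, p2), (10, Jo, 5, x2), (10, Jo, 6, p2), (10, Jo, 6, x2), (10, Jo, 8, p2), (10, Jo, 8, x2), (10, Wes, 2, p2), (10, Wes, 2, x2), (10, Wes, 5, p2), (10, Wes, 5, x2), (10, Wes, 6, p2), (10, Wes, 6, x2), (10, Wes, 8, p2), (10, Wes, 8, x2), (40, Gus, 4, cs), (40, Pat, 4, cs), (40, Sam, 4, cs)}
Filtering on floor ≤ 6 leaves {(10, Hal, 2, p2), (10, Hal, 2, x2), (10, Hal, 5, p2), (10, Hal, 5, x2), (10, Hal, 6, p2), (10, Hal, 6, x2), (10, Jo, 2, p2), (10, Jo, 2, x2), (10, Jo, 5, p2), (10, Jo, 5, x2), (10, Jo, 6, p2), (10, Jo, 6, x2), (10, Wes, 2, p2), (10, Wes, 2, x2), (10, Wes, 5, p2), (10, Wes, 5, x2), (10, Wes, 6, p2), (10, Wes, 6, x2), (40, Gus, 4, cs), (40, Pat, 4, cs), (40, Sam, 4, cs)}.
Filtering on dept ≠ x2 leaves {(10, Hal, 2, p2), (10, Hal, 5, p2), (10, Hal, 6, p2), (10, Jo, 2, p2), (10, Jo, 5, p2), (10, Jo, 6, p2), (10, Wes, 2, p2), (10, Wes, 5, p2), (10, Wes, 6, p2), (40, Gus, 4, cs), (40, Pat, 4, cs), (40, Sam, 4, cs)}.
Projecting to dept, name (6 duplicate(s) eliminated): {(cs, Gus), (cs, Pat), (cs, Sam), (p2, Hal), (p2, Jo), (p2, Wes)}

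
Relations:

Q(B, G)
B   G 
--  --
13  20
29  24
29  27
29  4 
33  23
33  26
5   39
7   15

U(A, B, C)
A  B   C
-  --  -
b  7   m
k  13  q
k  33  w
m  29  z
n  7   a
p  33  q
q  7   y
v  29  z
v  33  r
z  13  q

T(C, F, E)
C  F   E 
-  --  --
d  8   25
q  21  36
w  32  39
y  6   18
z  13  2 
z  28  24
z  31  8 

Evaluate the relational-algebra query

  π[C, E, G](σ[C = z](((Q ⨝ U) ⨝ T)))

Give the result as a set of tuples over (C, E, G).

{(z, 2, 24), (z, 2, 27), (z, 2, 4), (z, 24, 24), (z, 24, 27), (z, 24, 4), (z, 8, 24), (z, 8, 27), (z, 8, 4)}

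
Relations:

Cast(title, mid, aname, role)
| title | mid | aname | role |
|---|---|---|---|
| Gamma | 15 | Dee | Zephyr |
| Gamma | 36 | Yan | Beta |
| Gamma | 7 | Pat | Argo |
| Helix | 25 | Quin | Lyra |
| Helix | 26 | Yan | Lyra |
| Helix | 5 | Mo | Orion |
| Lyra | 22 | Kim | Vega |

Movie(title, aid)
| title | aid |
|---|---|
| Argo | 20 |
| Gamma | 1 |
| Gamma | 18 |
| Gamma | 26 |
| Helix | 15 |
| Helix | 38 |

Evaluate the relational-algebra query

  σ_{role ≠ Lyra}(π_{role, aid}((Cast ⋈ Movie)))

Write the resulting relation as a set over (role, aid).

{(Argo, 1), (Argo, 18), (Argo, 26), (Beta, 1), (Beta, 18), (Beta, 26), (Orion, 15), (Orion, 38), (Zephyr, 1), (Zephyr, 18), (Zephyr, 26)}

Natural join on title: {(Gamma, 15, Dee, Zephyr, 1), (Gamma, 15, Dee, Zephyr, 18), (Gamma, 15, Dee, Zephyr, 26), (Gamma, 36, Yan, Beta, 1), (Gamma, 36, Yan, Beta, 18), (Gamma, 36, Yan, Beta, 26), (Gamma, 7, Pat, Argo, 1), (Gamma, 7, Pat, Argo, 18), (Gamma, 7, Pat, Argo, 26), (Helix, 25, Quin, Lyra, 15), (Helix, 25, Quin, Lyra, 38), (Helix, 26, Yan, Lyra, 15), (Helix, 26, Yan, Lyra, 38), (Helix, 5, Mo, Orion, 15), (Helix, 5, Mo, Orion, 38)}
π[role, aid]: project onto (role, aid) (2 duplicate(s) eliminated) → {(Argo, 1), (Argo, 18), (Argo, 26), (Beta, 1), (Beta, 18), (Beta, 26), (Lyra, 15), (Lyra, 38), (Orion, 15), (Orion, 38), (Zephyr, 1), (Zephyr, 18), (Zephyr, 26)}
Filtering on role ≠ Lyra leaves {(Argo, 1), (Argo, 18), (Argo, 26), (Beta, 1), (Beta, 18), (Beta, 26), (Orion, 15), (Orion, 38), (Zephyr, 1), (Zephyr, 18), (Zephyr, 26)}.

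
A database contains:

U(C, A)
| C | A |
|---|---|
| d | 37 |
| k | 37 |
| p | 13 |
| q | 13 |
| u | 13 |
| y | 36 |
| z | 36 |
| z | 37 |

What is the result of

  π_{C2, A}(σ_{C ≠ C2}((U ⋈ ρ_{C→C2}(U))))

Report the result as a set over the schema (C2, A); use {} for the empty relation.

{(d, 37), (k, 37), (p, 13), (q, 13), (u, 13), (y, 36), (z, 36), (z, 37)}

ρ[C→C2]: schema becomes (C2, A); tuples unchanged.
U ⋈ ρ_{C→C2}(U) (natural join on A): {(d, 37, d), (d, 37, k), (d, 37, z), (k, 37, d), (k, 37, k), (k, 37, z), (p, 13, p), (p, 13, q), (p, 13, u), (q, 13, p), (q, 13, q), (q, 13, u), (u, 13, p), (u, 13, q), (u, 13, u), (y, 36, y), (y, 36, z), (z, 36, y), (z, 36, z), (z, 37, d), (z, 37, k), (z, 37, z)}
Filtering on C ≠ C2 leaves {(d, 37, k), (d, 37, z), (k, 37, d), (k, 37, z), (p, 13, q), (p, 13, u), (q, 13, p), (q, 13, u), (u, 13, p), (u, 13, q), (y, 36, z), (z, 36, y), (z, 37, d), (z, 37, k)}.
π[C2, A]: project onto (C2, A) (6 duplicate(s) eliminated) → {(d, 37), (k, 37), (p, 13), (q, 13), (u, 13), (y, 36), (z, 36), (z, 37)}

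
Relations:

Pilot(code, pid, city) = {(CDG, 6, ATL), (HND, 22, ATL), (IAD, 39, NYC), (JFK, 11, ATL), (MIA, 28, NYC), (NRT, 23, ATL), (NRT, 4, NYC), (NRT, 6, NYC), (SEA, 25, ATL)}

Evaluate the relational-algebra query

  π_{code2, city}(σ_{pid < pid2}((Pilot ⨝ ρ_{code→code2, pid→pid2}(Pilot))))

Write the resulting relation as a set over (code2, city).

ρ[code→code2, pid→pid2]: schema becomes (code2, pid2, city); tuples unchanged.
Joining Pilot and ρ_{code→code2, pid→pid2}(Pilot) on city yields {(CDG, 6, ATL, CDG, 6), (CDG, 6, ATL, HND, 22), (CDG, 6, ATL, JFK, 11), (CDG, 6, ATL, NRT, 23), (CDG, 6, ATL, SEA, 25), (HND, 22, ATL, CDG, 6), (HND, 22, ATL, HND, 22), (HND, 22, ATL, JFK, 11), (HND, 22, ATL, NRT, 23), (HND, 22, ATL, SEA, 25), (IAD, 39, NYC, IAD, 39), (IAD, 39, NYC, MIA, 28), (IAD, 39, NYC, NRT, 4), (IAD, 39, NYC, NRT, 6), (JFK, 11, ATL, CDG, 6), (JFK, 11, ATL, HND, 22), (JFK, 11, ATL, JFK, 11), (JFK, 11, ATL, NRT, 23), (JFK, 11, ATL, SEA, 25), (MIA, 28, NYC, IAD, 39), (MIA, 28, NYC, MIA, 28), (MIA, 28, NYC, NRT, 4), (MIA, 28, NYC, NRT, 6), (NRT, 23, ATL, CDG, 6), (NRT, 23, ATL, HND, 22), (NRT, 23, ATL, JFK, 11), (NRT, 23, ATL, NRT, 23), (NRT, 23, ATL, SEA, 25), (NRT, 4, NYC, IAD, 39), (NRT, 4, NYC, MIA, 28), (NRT, 4, NYC, NRT, 4), (NRT, 4, NYC, NRT, 6), (NRT, 6, NYC, IAD, 39), (NRT, 6, NYC, MIA, 28), (NRT, 6, NYC, NRT, 4), (NRT, 6, NYC, NRT, 6), (SEA, 25, ATL, CDG, 6), (SEA, 25, ATL, HND, 22), (SEA, 25, ATL, JFK, 11), (SEA, 25, ATL, NRT, 23), (SEA, 25, ATL, SEA, 25)}.
Apply σ_{pid < pid2}; surviving tuples: {(CDG, 6, ATL, HND, 22), (CDG, 6, ATL, JFK, 11), (CDG, 6, ATL, NRT, 23), (CDG, 6, ATL, SEA, 25), (HND, 22, ATL, NRT, 23), (HND, 22, ATL, SEA, 25), (JFK, 11, ATL, HND, 22), (JFK, 11, ATL, NRT, 23), (JFK, 11, ATL, SEA, 25), (MIA, 28, NYC, IAD, 39), (NRT, 23, ATL, SEA, 25), (NRT, 4, NYC, IAD, 39), (NRT, 4, NYC, MIA, 28), (NRT, 4, NYC, NRT, 6), (NRT, 6, NYC, IAD, 39), (NRT, 6, NYC, MIA, 28)}
Projecting to code2, city (9 duplicate(s) eliminated): {(HND, ATL), (IAD, NYC), (JFK, ATL), (MIA, NYC), (NRT, ATL), (NRT, NYC), (SEA, ATL)}

{(HND, ATL), (IAD, NYC), (JFK, ATL), (MIA, NYC), (NRT, ATL), (NRT, NYC), (SEA, ATL)}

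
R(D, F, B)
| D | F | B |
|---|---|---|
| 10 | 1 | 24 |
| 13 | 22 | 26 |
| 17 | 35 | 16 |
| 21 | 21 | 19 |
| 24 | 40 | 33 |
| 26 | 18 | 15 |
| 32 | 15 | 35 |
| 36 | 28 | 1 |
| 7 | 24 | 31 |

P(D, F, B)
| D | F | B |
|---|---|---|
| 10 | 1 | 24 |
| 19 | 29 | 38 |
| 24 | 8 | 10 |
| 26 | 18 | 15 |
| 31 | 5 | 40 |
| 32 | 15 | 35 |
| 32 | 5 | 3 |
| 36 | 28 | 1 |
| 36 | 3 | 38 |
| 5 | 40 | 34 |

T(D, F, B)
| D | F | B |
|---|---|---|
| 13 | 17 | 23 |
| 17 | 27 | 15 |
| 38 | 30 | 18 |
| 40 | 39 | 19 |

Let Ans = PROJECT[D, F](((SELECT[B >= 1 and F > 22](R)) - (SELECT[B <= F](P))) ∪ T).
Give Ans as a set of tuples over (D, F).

Filtering on B >= 1 and F > 22 leaves {(17, 35, 16), (24, 40, 33), (36, 28, 1), (7, 24, 31)}.
Filtering on B <= F leaves {(26, 18, 15), (32, 5, 3), (36, 28, 1), (5, 40, 34)}.
Taking the difference: {(17, 35, 16), (24, 40, 33), (7, 24, 31)}
Taking the union: {(13, 17, 23), (17, 27, 15), (17, 35, 16), (24, 40, 33), (38, 30, 18), (40, 39, 19), (7, 24, 31)}
Keep only column(s) D, F: {(13, 17), (17, 27), (17, 35), (24, 40), (38, 30), (40, 39), (7, 24)}

{(13, 17), (17, 27), (17, 35), (24, 40), (38, 30), (40, 39), (7, 24)}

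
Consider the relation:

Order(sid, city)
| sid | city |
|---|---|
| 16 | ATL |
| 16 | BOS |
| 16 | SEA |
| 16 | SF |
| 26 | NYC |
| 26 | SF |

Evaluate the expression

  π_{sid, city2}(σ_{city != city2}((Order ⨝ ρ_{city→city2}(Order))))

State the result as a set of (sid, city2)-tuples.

{(16, ATL), (16, BOS), (16, SEA), (16, SF), (26, NYC), (26, SF)}

ρ[city→city2]: schema becomes (sid, city2); tuples unchanged.
Natural join on sid: {(16, ATL, ATL), (16, ATL, BOS), (16, ATL, SEA), (16, ATL, SF), (16, BOS, ATL), (16, BOS, BOS), (16, BOS, SEA), (16, BOS, SF), (16, SEA, ATL), (16, SEA, BOS), (16, SEA, SEA), (16, SEA, SF), (16, SF, ATL), (16, SF, BOS), (16, SF, SEA), (16, SF, SF), (26, NYC, NYC), (26, NYC, SF), (26, SF, NYC), (26, SF, SF)}
Apply σ_{city != city2}; surviving tuples: {(16, ATL, BOS), (16, ATL, SEA), (16, ATL, SF), (16, BOS, ATL), (16, BOS, SEA), (16, BOS, SF), (16, SEA, ATL), (16, SEA, BOS), (16, SEA, SF), (16, SF, ATL), (16, SF, BOS), (16, SF, SEA), (26, NYC, SF), (26, SF, NYC)}
π_{sid, city2} gives {(16, ATL), (16, BOS), (16, SEA), (16, SF), (26, NYC), (26, SF)} (8 duplicate(s) eliminated).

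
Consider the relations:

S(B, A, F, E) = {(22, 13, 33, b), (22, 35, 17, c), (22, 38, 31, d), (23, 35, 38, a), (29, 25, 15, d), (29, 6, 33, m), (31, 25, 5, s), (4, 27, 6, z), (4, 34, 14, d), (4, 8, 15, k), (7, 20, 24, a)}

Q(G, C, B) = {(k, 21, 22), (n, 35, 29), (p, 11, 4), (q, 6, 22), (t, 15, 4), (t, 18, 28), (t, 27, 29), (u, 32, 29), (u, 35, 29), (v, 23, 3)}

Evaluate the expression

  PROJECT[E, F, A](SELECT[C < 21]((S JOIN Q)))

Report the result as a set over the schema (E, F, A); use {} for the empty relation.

{(b, 33, 13), (c, 17, 35), (d, 14, 34), (d, 31, 38), (k, 15, 8), (z, 6, 27)}

Natural join on B: {(22, 13, 33, b, k, 21), (22, 13, 33, b, q, 6), (22, 35, 17, c, k, 21), (22, 35, 17, c, q, 6), (22, 38, 31, d, k, 21), (22, 38, 31, d, q, 6), (29, 25, 15, d, n, 35), (29, 25, 15, d, t, 27), (29, 25, 15, d, u, 32), (29, 25, 15, d, u, 35), (29, 6, 33, m, n, 35), (29, 6, 33, m, t, 27), (29, 6, 33, m, u, 32), (29, 6, 33, m, u, 35), (4, 27, 6, z, p, 11), (4, 27, 6, z, t, 15), (4, 34, 14, d, p, 11), (4, 34, 14, d, t, 15), (4, 8, 15, k, p, 11), (4, 8, 15, k, t, 15)}
Selection C < 21: {(22, 13, 33, b, q, 6), (22, 35, 17, c, q, 6), (22, 38, 31, d, q, 6), (4, 27, 6, z, p, 11), (4, 27, 6, z, t, 15), (4, 34, 14, d, p, 11), (4, 34, 14, d, t, 15), (4, 8, 15, k, p, 11), (4, 8, 15, k, t, 15)}
π[E, F, A]: project onto (E, F, A) (3 duplicate(s) eliminated) → {(b, 33, 13), (c, 17, 35), (d, 14, 34), (d, 31, 38), (k, 15, 8), (z, 6, 27)}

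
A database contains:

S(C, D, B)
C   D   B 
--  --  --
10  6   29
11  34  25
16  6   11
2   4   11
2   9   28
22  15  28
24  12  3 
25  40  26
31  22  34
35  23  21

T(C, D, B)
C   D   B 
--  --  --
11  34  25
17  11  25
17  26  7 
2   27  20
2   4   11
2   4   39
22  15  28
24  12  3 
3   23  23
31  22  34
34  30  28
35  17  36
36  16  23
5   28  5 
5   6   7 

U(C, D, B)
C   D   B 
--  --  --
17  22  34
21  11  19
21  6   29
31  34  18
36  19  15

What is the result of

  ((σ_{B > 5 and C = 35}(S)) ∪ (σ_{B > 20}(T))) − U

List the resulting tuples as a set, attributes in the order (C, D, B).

Apply σ_{B > 5 and C = 35}; surviving tuples: {(35, 23, 21)}
Apply σ_{B > 20}; surviving tuples: {(11, 34, 25), (17, 11, 25), (2, 4, 39), (22, 15, 28), (3, 23, 23), (31, 22, 34), (34, 30, 28), (35, 17, 36), (36, 16, 23)}
Set union of the two operands is {(11, 34, 25), (17, 11, 25), (2, 4, 39), (22, 15, 28), (3, 23, 23), (31, 22, 34), (34, 30, 28), (35, 17, 36), (35, 23, 21), (36, 16, 23)}.
Set difference of the two operands is {(11, 34, 25), (17, 11, 25), (2, 4, 39), (22, 15, 28), (3, 23, 23), (31, 22, 34), (34, 30, 28), (35, 17, 36), (35, 23, 21), (36, 16, 23)}.

{(11, 34, 25), (17, 11, 25), (2, 4, 39), (22, 15, 28), (3, 23, 23), (31, 22, 34), (34, 30, 28), (35, 17, 36), (35, 23, 21), (36, 16, 23)}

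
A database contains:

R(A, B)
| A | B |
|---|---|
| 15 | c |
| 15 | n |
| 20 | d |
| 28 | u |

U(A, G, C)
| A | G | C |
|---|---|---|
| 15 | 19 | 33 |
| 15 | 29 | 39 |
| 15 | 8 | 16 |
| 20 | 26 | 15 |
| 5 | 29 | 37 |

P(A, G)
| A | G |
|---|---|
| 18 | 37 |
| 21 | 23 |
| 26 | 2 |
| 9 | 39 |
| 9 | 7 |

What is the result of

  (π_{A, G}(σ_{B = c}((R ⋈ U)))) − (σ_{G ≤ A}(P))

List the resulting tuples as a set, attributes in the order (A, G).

Joining R and U on A yields {(15, c, 19, 33), (15, c, 29, 39), (15, c, 8, 16), (15, n, 19, 33), (15, n, 29, 39), (15, n, 8, 16), (20, d, 26, 15)}.
Apply σ_{B = c}; surviving tuples: {(15, c, 19, 33), (15, c, 29, 39), (15, c, 8, 16)}
Projecting to A, G: {(15, 19), (15, 29), (15, 8)}
Apply σ_{G ≤ A}; surviving tuples: {(26, 2), (9, 7)}
Taking the difference: {(15, 19), (15, 29), (15, 8)}

{(15, 19), (15, 29), (15, 8)}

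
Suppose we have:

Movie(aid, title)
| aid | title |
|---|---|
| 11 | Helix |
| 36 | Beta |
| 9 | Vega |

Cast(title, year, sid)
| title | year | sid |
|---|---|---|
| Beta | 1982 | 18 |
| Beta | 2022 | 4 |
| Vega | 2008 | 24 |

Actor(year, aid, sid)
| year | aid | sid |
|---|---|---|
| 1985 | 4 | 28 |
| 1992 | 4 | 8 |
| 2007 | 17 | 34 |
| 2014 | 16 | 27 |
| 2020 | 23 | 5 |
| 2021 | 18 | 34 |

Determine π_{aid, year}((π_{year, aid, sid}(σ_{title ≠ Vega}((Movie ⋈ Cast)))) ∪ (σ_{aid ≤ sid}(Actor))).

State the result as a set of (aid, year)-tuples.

Movie ⋈ Cast (natural join on title): {(36, Beta, 1982, 18), (36, Beta, 2022, 4), (9, Vega, 2008, 24)}
Apply σ_{title ≠ Vega}; surviving tuples: {(36, Beta, 1982, 18), (36, Beta, 2022, 4)}
Projecting to year, aid, sid: {(1982, 36, 18), (2022, 36, 4)}
Apply σ_{aid ≤ sid}; surviving tuples: {(1985, 4, 28), (1992, 4, 8), (2007, 17, 34), (2014, 16, 27), (2021, 18, 34)}
Taking the union: {(1982, 36, 18), (1985, 4, 28), (1992, 4, 8), (2007, 17, 34), (2014, 16, 27), (2021, 18, 34), (2022, 36, 4)}
Projecting to aid, year: {(16, 2014), (17, 2007), (18, 2021), (36, 1982), (36, 2022), (4, 1985), (4, 1992)}

{(16, 2014), (17, 2007), (18, 2021), (36, 1982), (36, 2022), (4, 1985), (4, 1992)}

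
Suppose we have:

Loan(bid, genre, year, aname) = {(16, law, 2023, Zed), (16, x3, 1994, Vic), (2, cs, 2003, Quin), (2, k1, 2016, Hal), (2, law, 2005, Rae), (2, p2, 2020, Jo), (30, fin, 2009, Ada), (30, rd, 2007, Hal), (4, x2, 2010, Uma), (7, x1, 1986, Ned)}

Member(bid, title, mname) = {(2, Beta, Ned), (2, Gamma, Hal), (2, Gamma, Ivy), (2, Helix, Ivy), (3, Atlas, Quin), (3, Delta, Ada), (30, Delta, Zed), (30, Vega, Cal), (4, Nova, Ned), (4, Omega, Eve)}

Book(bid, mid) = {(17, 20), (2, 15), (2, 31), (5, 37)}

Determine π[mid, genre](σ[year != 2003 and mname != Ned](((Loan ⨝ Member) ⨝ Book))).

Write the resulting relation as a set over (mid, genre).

Natural join on bid: {(2, cs, 2003, Quin, Beta, Ned), (2, cs, 2003, Quin, Gamma, Hal), (2, cs, 2003, Quin, Gamma, Ivy), (2, cs, 2003, Quin, Helix, Ivy), (2, k1, 2016, Hal, Beta, Ned), (2, k1, 2016, Hal, Gamma, Hal), (2, k1, 2016, Hal, Gamma, Ivy), (2, k1, 2016, Hal, Helix, Ivy), (2, law, 2005, Rae, Beta, Ned), (2, law, 2005, Rae, Gamma, Hal), (2, law, 2005, Rae, Gamma, Ivy), (2, law, 2005, Rae, Helix, Ivy), (2, p2, 2020, Jo, Beta, Ned), (2, p2, 2020, Jo, Gamma, Hal), (2, p2, 2020, Jo, Gamma, Ivy), (2, p2, 2020, Jo, Helix, Ivy), (30, fin, 2009, Ada, Delta, Zed), (30, fin, 2009, Ada, Vega, Cal), (30, rd, 2007, Hal, Delta, Zed), (30, rd, 2007, Hal, Vega, Cal), (4, x2, 2010, Uma, Nova, Ned), (4, x2, 2010, Uma, Omega, Eve)}
Natural join on bid: {(2, cs, 2003, Quin, Beta, Ned, 15), (2, cs, 2003, Quin, Beta, Ned, 31), (2, cs, 2003, Quin, Gamma, Hal, 15), (2, cs, 2003, Quin, Gamma, Hal, 31), (2, cs, 2003, Quin, Gamma, Ivy, 15), (2, cs, 2003, Quin, Gamma, Ivy, 31), (2, cs, 2003, Quin, Helix, Ivy, 15), (2, cs, 2003, Quin, Helix, Ivy, 31), (2, k1, 2016, Hal, Beta, Ned, 15), (2, k1, 2016, Hal, Beta, Ned, 31), (2, k1, 2016, Hal, Gamma, Hal, 15), (2, k1, 2016, Hal, Gamma, Hal, 31), (2, k1, 2016, Hal, Gamma, Ivy, 15), (2, k1, 2016, Hal, Gamma, Ivy, 31), (2, k1, 2016, Hal, Helix, Ivy, 15), (2, k1, 2016, Hal, Helix, Ivy, 31), (2, law, 2005, Rae, Beta, Ned, 15), (2, law, 2005, Rae, Beta, Ned, 31), (2, law, 2005, Rae, Gamma, Hal, 15), (2, law, 2005, Rae, Gamma, Hal, 31), (2, law, 2005, Rae, Gamma, Ivy, 15), (2, law, 2005, Rae, Gamma, Ivy, 31), (2, law, 2005, Rae, Helix, Ivy, 15), (2, law, 2005, Rae, Helix, Ivy, 31), (2, p2, 2020, Jo, Beta, Ned, 15), (2, p2, 2020, Jo, Beta, Ned, 31), (2, p2, 2020, Jo, Gamma, Hal, 15), (2, p2, 2020, Jo, Gamma, Hal, 31), (2, p2, 2020, Jo, Gamma, Ivy, 15), (2, p2, 2020, Jo, Gamma, Ivy, 31), (2, p2, 2020, Jo, Helix, Ivy, 15), (2, p2, 2020, Jo, Helix, Ivy, 31)}
Filtering on year != 2003 and mname != Ned leaves {(2, k1, 2016, Hal, Gamma, Hal, 15), (2, k1, 2016, Hal, Gamma, Hal, 31), (2, k1, 2016, Hal, Gamma, Ivy, 15), (2, k1, 2016, Hal, Gamma, Ivy, 31), (2, k1, 2016, Hal, Helix, Ivy, 15), (2, k1, 2016, Hal, Helix, Ivy, 31), (2, law, 2005, Rae, Gamma, Hal, 15), (2, law, 2005, Rae, Gamma, Hal, 31), (2, law, 2005, Rae, Gamma, Ivy, 15), (2, law, 2005, Rae, Gamma, Ivy, 31), (2, law, 2005, Rae, Helix, Ivy, 15), (2, law, 2005, Rae, Helix, Ivy, 31), (2, p2, 2020, Jo, Gamma, Hal, 15), (2, p2, 2020, Jo, Gamma, Hal, 31), (2, p2, 2020, Jo, Gamma, Ivy, 15), (2, p2, 2020, Jo, Gamma, Ivy, 31), (2, p2, 2020, Jo, Helix, Ivy, 15), (2, p2, 2020, Jo, Helix, Ivy, 31)}.
Projecting to mid, genre (12 duplicate(s) eliminated): {(15, k1), (15, law), (15, p2), (31, k1), (31, law), (31, p2)}

{(15, k1), (15, law), (15, p2), (31, k1), (31, law), (31, p2)}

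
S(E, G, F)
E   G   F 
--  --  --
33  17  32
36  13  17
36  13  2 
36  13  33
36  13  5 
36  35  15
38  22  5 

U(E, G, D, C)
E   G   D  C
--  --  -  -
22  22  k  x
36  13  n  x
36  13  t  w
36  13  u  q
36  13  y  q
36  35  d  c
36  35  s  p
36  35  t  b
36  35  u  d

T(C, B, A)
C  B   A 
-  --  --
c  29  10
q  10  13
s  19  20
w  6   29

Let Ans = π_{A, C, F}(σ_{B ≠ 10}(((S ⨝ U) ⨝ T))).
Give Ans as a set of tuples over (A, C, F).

S ⋈ U (natural join on E, G): {(36, 13, 17, n, x), (36, 13, 17, t, w), (36, 13, 17, u, q), (36, 13, 17, y, q), (36, 13, 2, n, x), (36, 13, 2, t, w), (36, 13, 2, u, q), (36, 13, 2, y, q), (36, 13, 33, n, x), (36, 13, 33, t, w), (36, 13, 33, u, q), (36, 13, 33, y, q), (36, 13, 5, n, x), (36, 13, 5, t, w), (36, 13, 5, u, q), (36, 13, 5, y, q), (36, 35, 15, d, c), (36, 35, 15, s, p), (36, 35, 15, t, b), (36, 35, 15, u, d)}
(S ⨝ U) ⋈ T (natural join on C): {(36, 13, 17, t, w, 6, 29), (36, 13, 17, u, q, 10, 13), (36, 13, 17, y, q, 10, 13), (36, 13, 2, t, w, 6, 29), (36, 13, 2, u, q, 10, 13), (36, 13, 2, y, q, 10, 13), (36, 13, 33, t, w, 6, 29), (36, 13, 33, u, q, 10, 13), (36, 13, 33, y, q, 10, 13), (36, 13, 5, t, w, 6, 29), (36, 13, 5, u, q, 10, 13), (36, 13, 5, y, q, 10, 13), (36, 35, 15, d, c, 29, 10)}
Selection B ≠ 10: {(36, 13, 17, t, w, 6, 29), (36, 13, 2, t, w, 6, 29), (36, 13, 33, t, w, 6, 29), (36, 13, 5, t, w, 6, 29), (36, 35, 15, d, c, 29, 10)}
π_{A, C, F} gives {(10, c, 15), (29, w, 17), (29, w, 2), (29, w, 33), (29, w, 5)}.

{(10, c, 15), (29, w, 17), (29, w, 2), (29, w, 33), (29, w, 5)}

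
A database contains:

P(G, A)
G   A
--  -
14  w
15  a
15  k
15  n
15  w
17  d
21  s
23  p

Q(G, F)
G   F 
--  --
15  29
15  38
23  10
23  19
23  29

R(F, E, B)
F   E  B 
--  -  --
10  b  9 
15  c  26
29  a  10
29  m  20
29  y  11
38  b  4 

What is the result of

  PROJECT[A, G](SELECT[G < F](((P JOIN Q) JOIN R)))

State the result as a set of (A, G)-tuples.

{(a, 15), (k, 15), (n, 15), (p, 23), (w, 15)}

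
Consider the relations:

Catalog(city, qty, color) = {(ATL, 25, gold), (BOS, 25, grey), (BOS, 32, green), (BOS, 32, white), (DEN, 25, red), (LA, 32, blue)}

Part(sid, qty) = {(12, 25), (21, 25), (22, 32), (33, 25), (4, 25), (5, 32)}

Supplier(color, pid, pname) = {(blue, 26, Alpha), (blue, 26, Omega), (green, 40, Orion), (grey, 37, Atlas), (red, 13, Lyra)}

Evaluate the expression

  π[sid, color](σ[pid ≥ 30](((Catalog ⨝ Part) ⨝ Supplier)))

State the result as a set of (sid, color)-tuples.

{(12, grey), (21, grey), (22, green), (33, grey), (4, grey), (5, green)}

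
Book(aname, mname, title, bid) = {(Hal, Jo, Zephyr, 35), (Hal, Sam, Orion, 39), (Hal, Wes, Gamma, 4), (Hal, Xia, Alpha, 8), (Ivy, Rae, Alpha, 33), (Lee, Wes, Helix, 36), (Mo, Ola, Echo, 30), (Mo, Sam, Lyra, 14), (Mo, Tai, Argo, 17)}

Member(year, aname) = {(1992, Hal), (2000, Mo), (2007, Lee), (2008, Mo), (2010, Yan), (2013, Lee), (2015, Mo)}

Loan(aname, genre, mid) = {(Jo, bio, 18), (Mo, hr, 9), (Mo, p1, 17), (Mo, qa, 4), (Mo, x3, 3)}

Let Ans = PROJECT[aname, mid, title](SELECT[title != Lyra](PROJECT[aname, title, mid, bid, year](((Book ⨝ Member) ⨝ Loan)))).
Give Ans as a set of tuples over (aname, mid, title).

Book ⋈ Member (natural join on aname): {(Hal, Jo, Zephyr, 35, 1992), (Hal, Sam, Orion, 39, 1992), (Hal, Wes, Gamma, 4, 1992), (Hal, Xia, Alpha, 8, 1992), (Lee, Wes, Helix, 36, 2007), (Lee, Wes, Helix, 36, 2013), (Mo, Ola, Echo, 30, 2000), (Mo, Ola, Echo, 30, 2008), (Mo, Ola, Echo, 30, 2015), (Mo, Sam, Lyra, 14, 2000), (Mo, Sam, Lyra, 14, 2008), (Mo, Sam, Lyra, 14, 2015), (Mo, Tai, Argo, 17, 2000), (Mo, Tai, Argo, 17, 2008), (Mo, Tai, Argo, 17, 2015)}
(Book ⨝ Member) ⋈ Loan (natural join on aname): {(Mo, Ola, Echo, 30, 2000, hr, 9), (Mo, Ola, Echo, 30, 2000, p1, 17), (Mo, Ola, Echo, 30, 2000, qa, 4), (Mo, Ola, Echo, 30, 2000, x3, 3), (Mo, Ola, Echo, 30, 2008, hr, 9), (Mo, Ola, Echo, 30, 2008, p1, 17), (Mo, Ola, Echo, 30, 2008, qa, 4), (Mo, Ola, Echo, 30, 2008, x3, 3), (Mo, Ola, Echo, 30, 2015, hr, 9), (Mo, Ola, Echo, 30, 2015, p1, 17), (Mo, Ola, Echo, 30, 2015, qa, 4), (Mo, Ola, Echo, 30, 2015, x3, 3), (Mo, Sam, Lyra, 14, 2000, hr, 9), (Mo, Sam, Lyra, 14, 2000, p1, 17), (Mo, Sam, Lyra, 14, 2000, qa, 4), (Mo, Sam, Lyra, 14, 2000, x3, 3), (Mo, Sam, Lyra, 14, 2008, hr, 9), (Mo, Sam, Lyra, 14, 2008, p1, 17), (Mo, Sam, Lyra, 14, 2008, qa, 4), (Mo, Sam, Lyra, 14, 2008, x3, 3), (Mo, Sam, Lyra, 14, 2015, hr, 9), (Mo, Sam, Lyra, 14, 2015, p1, 17), (Mo, Sam, Lyra, 14, 2015, qa, 4), (Mo, Sam, Lyra, 14, 2015, x3, 3), (Mo, Tai, Argo, 17, 2000, hr, 9), (Mo, Tai, Argo, 17, 2000, p1, 17), (Mo, Tai, Argo, 17, 2000, qa, 4), (Mo, Tai, Argo, 17, 2000, x3, 3), (Mo, Tai, Argo, 17, 2008, hr, 9), (Mo, Tai, Argo, 17, 2008, p1, 17), (Mo, Tai, Argo, 17, 2008, qa, 4), (Mo, Tai, Argo, 17, 2008, x3, 3), (Mo, Tai, Argo, 17, 2015, hr, 9), (Mo, Tai, Argo, 17, 2015, p1, 17), (Mo, Tai, Argo, 17, 2015, qa, 4), (Mo, Tai, Argo, 17, 2015, x3, 3)}
Keep only column(s) aname, title, mid, bid, year: {(Mo, Argo, 17, 17, 2000), (Mo, Argo, 17, 17, 2008), (Mo, Argo, 17, 17, 2015), (Mo, Argo, 3, 17, 2000), (Mo, Argo, 3, 17, 2008), (Mo, Argo, 3, 17, 2015), (Mo, Argo, 4, 17, 2000), (Mo, Argo, 4, 17, 2008), (Mo, Argo, 4, 17, 2015), (Mo, Argo, 9, 17, 2000), (Mo, Argo, 9, 17, 2008), (Mo, Argo, 9, 17, 2015), (Mo, Echo, 17, 30, 2000), (Mo, Echo, 17, 30, 2008), (Mo, Echo, 17, 30, 2015), (Mo, Echo, 3, 30, 2000), (Mo, Echo, 3, 30, 2008), (Mo, Echo, 3, 30, 2015), (Mo, Echo, 4, 30, 2000), (Mo, Echo, 4, 30, 2008), (Mo, Echo, 4, 30, 2015), (Mo, Echo, 9, 30, 2000), (Mo, Echo, 9, 30, 2008), (Mo, Echo, 9, 30, 2015), (Mo, Lyra, 17, 14, 2000), (Mo, Lyra, 17, 14, 2008), (Mo, Lyra, 17, 14, 2015), (Mo, Lyra, 3, 14, 2000), (Mo, Lyra, 3, 14, 2008), (Mo, Lyra, 3, 14, 2015), (Mo, Lyra, 4, 14, 2000), (Mo, Lyra, 4, 14, 2008), (Mo, Lyra, 4, 14, 2015), (Mo, Lyra, 9, 14, 2000), (Mo, Lyra, 9, 14, 2008), (Mo, Lyra, 9, 14, 2015)}
σ[title != Lyra]: keep tuples satisfying title != Lyra → {(Mo, Argo, 17, 17, 2000), (Mo, Argo, 17, 17, 2008), (Mo, Argo, 17, 17, 2015), (Mo, Argo, 3, 17, 2000), (Mo, Argo, 3, 17, 2008), (Mo, Argo, 3, 17, 2015), (Mo, Argo, 4, 17, 2000), (Mo, Argo, 4, 17, 2008), (Mo, Argo, 4, 17, 2015), (Mo, Argo, 9, 17, 2000), (Mo, Argo, 9, 17, 2008), (Mo, Argo, 9, 17, 2015), (Mo, Echo, 17, 30, 2000), (Mo, Echo, 17, 30, 2008), (Mo, Echo, 17, 30, 2015), (Mo, Echo, 3, 30, 2000), (Mo, Echo, 3, 30, 2008), (Mo, Echo, 3, 30, 2015), (Mo, Echo, 4, 30, 2000), (Mo, Echo, 4, 30, 2008), (Mo, Echo, 4, 30, 2015), (Mo, Echo, 9, 30, 2000), (Mo, Echo, 9, 30, 2008), (Mo, Echo, 9, 30, 2015)}
Keep only column(s) aname, mid, title (16 duplicate(s) eliminated): {(Mo, 17, Argo), (Mo, 17, Echo), (Mo, 3, Argo), (Mo, 3, Echo), (Mo, 4, Argo), (Mo, 4, Echo), (Mo, 9, Argo), (Mo, 9, Echo)}

{(Mo, 17, Argo), (Mo, 17, Echo), (Mo, 3, Argo), (Mo, 3, Echo), (Mo, 4, Argo), (Mo, 4, Echo), (Mo, 9, Argo), (Mo, 9, Echo)}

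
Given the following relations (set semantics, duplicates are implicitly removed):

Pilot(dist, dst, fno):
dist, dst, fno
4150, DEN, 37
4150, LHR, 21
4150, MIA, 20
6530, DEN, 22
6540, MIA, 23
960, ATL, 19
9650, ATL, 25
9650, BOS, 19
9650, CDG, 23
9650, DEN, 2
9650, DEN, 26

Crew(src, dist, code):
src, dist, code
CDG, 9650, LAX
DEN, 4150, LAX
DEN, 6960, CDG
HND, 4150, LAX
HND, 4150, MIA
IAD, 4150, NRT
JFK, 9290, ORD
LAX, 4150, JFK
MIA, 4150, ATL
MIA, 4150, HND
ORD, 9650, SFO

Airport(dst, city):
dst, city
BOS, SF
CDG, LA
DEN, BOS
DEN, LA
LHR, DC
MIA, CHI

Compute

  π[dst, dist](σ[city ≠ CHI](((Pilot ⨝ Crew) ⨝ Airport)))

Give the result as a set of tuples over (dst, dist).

Joining Pilot and Crew on dist yields {(4150, DEN, 37, DEN, LAX), (4150, DEN, 37, HND, LAX), (4150, DEN, 37, HND, MIA), (4150, DEN, 37, IAD, NRT), (4150, DEN, 37, LAX, JFK), (4150, DEN, 37, MIA, ATL), (4150, DEN, 37, MIA, HND), (4150, LHR, 21, DEN, LAX), (4150, LHR, 21, HND, LAX), (4150, LHR, 21, HND, MIA), (4150, LHR, 21, IAD, NRT), (4150, LHR, 21, LAX, JFK), (4150, LHR, 21, MIA, ATL), (4150, LHR, 21, MIA, HND), (4150, MIA, 20, DEN, LAX), (4150, MIA, 20, HND, LAX), (4150, MIA, 20, HND, MIA), (4150, MIA, 20, IAD, NRT), (4150, MIA, 20, LAX, JFK), (4150, MIA, 20, MIA, ATL), (4150, MIA, 20, MIA, HND), (9650, ATL, 25, CDG, LAX), (9650, ATL, 25, ORD, SFO), (9650, BOS, 19, CDG, LAX), (9650, BOS, 19, ORD, SFO), (9650, CDG, 23, CDG, LAX), (9650, CDG, 23, ORD, SFO), (9650, DEN, 2, CDG, LAX), (9650, DEN, 2, ORD, SFO), (9650, DEN, 26, CDG, LAX), (9650, DEN, 26, ORD, SFO)}.
Joining (Pilot ⨝ Crew) and Airport on dst yields {(4150, DEN, 37, DEN, LAX, BOS), (4150, DEN, 37, DEN, LAX, LA), (4150, DEN, 37, HND, LAX, BOS), (4150, DEN, 37, HND, LAX, LA), (4150, DEN, 37, HND, MIA, BOS), (4150, DEN, 37, HND, MIA, LA), (4150, DEN, 37, IAD, NRT, BOS), (4150, DEN, 37, IAD, NRT, LA), (4150, DEN, 37, LAX, JFK, BOS), (4150, DEN, 37, LAX, JFK, LA), (4150, DEN, 37, MIA, ATL, BOS), (4150, DEN, 37, MIA, ATL, LA), (4150, DEN, 37, MIA, HND, BOS), (4150, DEN, 37, MIA, HND, LA), (4150, LHR, 21, DEN, LAX, DC), (4150, LHR, 21, HND, LAX, DC), (4150, LHR, 21, HND, MIA, DC), (4150, LHR, 21, IAD, NRT, DC), (4150, LHR, 21, LAX, JFK, DC), (4150, LHR, 21, MIA, ATL, DC), (4150, LHR, 21, MIA, HND, DC), (4150, MIA, 20, DEN, LAX, CHI), (4150, MIA, 20, HND, LAX, CHI), (4150, MIA, 20, HND, MIA, CHI), (4150, MIA, 20, IAD, NRT, CHI), (4150, MIA, 20, LAX, JFK, CHI), (4150, MIA, 20, MIA, ATL, CHI), (4150, MIA, 20, MIA, HND, CHI), (9650, BOS, 19, CDG, LAX, SF), (9650, BOS, 19, ORD, SFO, SF), (9650, CDG, 23, CDG, LAX, LA), (9650, CDG, 23, ORD, SFO, LA), (9650, DEN, 2, CDG, LAX, BOS), (9650, DEN, 2, CDG, LAX, LA), (9650, DEN, 2, ORD, SFO, BOS), (9650, DEN, 2, ORD, SFO, LA), (9650, DEN, 26, CDG, LAX, BOS), (9650, DEN, 26, CDG, LAX, LA), (9650, DEN, 26, ORD, SFO, BOS), (9650, DEN, 26, ORD, SFO, LA)}.
σ[city ≠ CHI]: keep tuples satisfying city ≠ CHI → {(4150, DEN, 37, DEN, LAX, BOS), (4150, DEN, 37, DEN, LAX, LA), (4150, DEN, 37, HND, LAX, BOS), (4150, DEN, 37, HND, LAX, LA), (4150, DEN, 37, HND, MIA, BOS), (4150, DEN, 37, HND, MIA, LA), (4150, DEN, 37, IAD, NRT, BOS), (4150, DEN, 37, IAD, NRT, LA), (4150, DEN, 37, LAX, JFK, BOS), (4150, DEN, 37, LAX, JFK, LA), (4150, DEN, 37, MIA, ATL, BOS), (4150, DEN, 37, MIA, ATL, LA), (4150, DEN, 37, MIA, HND, BOS), (4150, DEN, 37, MIA, HND, LA), (4150, LHR, 21, DEN, LAX, DC), (4150, LHR, 21, HND, LAX, DC), (4150, LHR, 21, HND, MIA, DC), (4150, LHR, 21, IAD, NRT, DC), (4150, LHR, 21, LAX, JFK, DC), (4150, LHR, 21, MIA, ATL, DC), (4150, LHR, 21, MIA, HND, DC), (9650, BOS, 19, CDG, LAX, SF), (9650, BOS, 19, ORD, SFO, SF), (9650, CDG, 23, CDG, LAX, LA), (9650, CDG, 23, ORD, SFO, LA), (9650, DEN, 2, CDG, LAX, BOS), (9650, DEN, 2, CDG, LAX, LA), (9650, DEN, 2, ORD, SFO, BOS), (9650, DEN, 2, ORD, SFO, LA), (9650, DEN, 26, CDG, LAX, BOS), (9650, DEN, 26, CDG, LAX, LA), (9650, DEN, 26, ORD, SFO, BOS), (9650, DEN, 26, ORD, SFO, LA)}
π[dst, dist]: project onto (dst, dist) (28 duplicate(s) eliminated) → {(BOS, 9650), (CDG, 9650), (DEN, 4150), (DEN, 9650), (LHR, 4150)}

{(BOS, 9650), (CDG, 9650), (DEN, 4150), (DEN, 9650), (LHR, 4150)}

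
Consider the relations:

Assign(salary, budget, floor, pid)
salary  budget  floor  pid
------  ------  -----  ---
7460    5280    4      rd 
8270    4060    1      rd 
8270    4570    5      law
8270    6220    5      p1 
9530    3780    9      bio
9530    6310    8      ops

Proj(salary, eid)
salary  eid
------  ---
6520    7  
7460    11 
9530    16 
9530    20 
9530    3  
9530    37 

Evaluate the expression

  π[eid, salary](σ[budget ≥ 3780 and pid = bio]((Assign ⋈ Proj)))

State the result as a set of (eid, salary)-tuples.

Joining Assign and Proj on salary yields {(7460, 5280, 4, rd, 11), (9530, 3780, 9, bio, 16), (9530, 3780, 9, bio, 20), (9530, 3780, 9, bio, 3), (9530, 3780, 9, bio, 37), (9530, 6310, 8, ops, 16), (9530, 6310, 8, ops, 20), (9530, 6310, 8, ops, 3), (9530, 6310, 8, ops, 37)}.
σ[budget ≥ 3780 and pid = bio]: keep tuples satisfying budget ≥ 3780 and pid = bio → {(9530, 3780, 9, bio, 16), (9530, 3780, 9, bio, 20), (9530, 3780, 9, bio, 3), (9530, 3780, 9, bio, 37)}
Projecting to eid, salary: {(16, 9530), (20, 9530), (3, 9530), (37, 9530)}

{(16, 9530), (20, 9530), (3, 9530), (37, 9530)}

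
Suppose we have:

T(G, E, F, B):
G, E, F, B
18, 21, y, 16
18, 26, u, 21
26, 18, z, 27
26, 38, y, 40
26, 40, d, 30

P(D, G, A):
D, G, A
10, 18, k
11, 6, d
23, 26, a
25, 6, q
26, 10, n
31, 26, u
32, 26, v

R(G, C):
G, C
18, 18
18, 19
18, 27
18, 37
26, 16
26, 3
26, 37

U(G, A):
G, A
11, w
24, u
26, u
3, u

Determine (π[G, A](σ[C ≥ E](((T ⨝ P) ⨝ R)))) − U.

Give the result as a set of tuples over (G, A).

{(18, k), (26, a), (26, v)}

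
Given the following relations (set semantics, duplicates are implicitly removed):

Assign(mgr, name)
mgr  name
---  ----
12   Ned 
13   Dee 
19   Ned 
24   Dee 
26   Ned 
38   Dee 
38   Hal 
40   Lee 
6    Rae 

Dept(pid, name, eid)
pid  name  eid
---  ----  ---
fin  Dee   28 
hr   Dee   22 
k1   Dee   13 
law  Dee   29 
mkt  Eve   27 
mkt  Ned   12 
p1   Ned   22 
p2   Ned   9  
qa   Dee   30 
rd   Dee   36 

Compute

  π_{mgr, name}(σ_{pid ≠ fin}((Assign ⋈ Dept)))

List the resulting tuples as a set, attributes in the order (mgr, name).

{(12, Ned), (13, Dee), (19, Ned), (24, Dee), (26, Ned), (38, Dee)}

Assign ⋈ Dept (natural join on name): {(12, Ned, mkt, 12), (12, Ned, p1, 22), (12, Ned, p2, 9), (13, Dee, fin, 28), (13, Dee, hr, 22), (13, Dee, k1, 13), (13, Dee, law, 29), (13, Dee, qa, 30), (13, Dee, rd, 36), (19, Ned, mkt, 12), (19, Ned, p1, 22), (19, Ned, p2, 9), (24, Dee, fin, 28), (24, Dee, hr, 22), (24, Dee, k1, 13), (24, Dee, law, 29), (24, Dee, qa, 30), (24, Dee, rd, 36), (26, Ned, mkt, 12), (26, Ned, p1, 22), (26, Ned, p2, 9), (38, Dee, fin, 28), (38, Dee, hr, 22), (38, Dee, k1, 13), (38, Dee, law, 29), (38, Dee, qa, 30), (38, Dee, rd, 36)}
σ[pid ≠ fin]: keep tuples satisfying pid ≠ fin → {(12, Ned, mkt, 12), (12, Ned, p1, 22), (12, Ned, p2, 9), (13, Dee, hr, 22), (13, Dee, k1, 13), (13, Dee, law, 29), (13, Dee, qa, 30), (13, Dee, rd, 36), (19, Ned, mkt, 12), (19, Ned, p1, 22), (19, Ned, p2, 9), (24, Dee, hr, 22), (24, Dee, k1, 13), (24, Dee, law, 29), (24, Dee, qa, 30), (24, Dee, rd, 36), (26, Ned, mkt, 12), (26, Ned, p1, 22), (26, Ned, p2, 9), (38, Dee, hr, 22), (38, Dee, k1, 13), (38, Dee, law, 29), (38, Dee, qa, 30), (38, Dee, rd, 36)}
π[mgr, name]: project onto (mgr, name) (18 duplicate(s) eliminated) → {(12, Ned), (13, Dee), (19, Ned), (24, Dee), (26, Ned), (38, Dee)}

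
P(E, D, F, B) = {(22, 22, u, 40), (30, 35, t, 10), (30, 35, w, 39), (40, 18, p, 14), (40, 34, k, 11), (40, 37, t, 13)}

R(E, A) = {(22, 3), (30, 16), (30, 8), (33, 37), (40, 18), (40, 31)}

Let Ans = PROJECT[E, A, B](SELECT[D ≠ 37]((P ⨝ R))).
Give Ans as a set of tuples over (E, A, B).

{(22, 3, 40), (30, 16, 10), (30, 16, 39), (30, 8, 10), (30, 8, 39), (40, 18, 11), (40, 18, 14), (40, 31, 11), (40, 31, 14)}

Joining P and R on E yields {(22, 22, u, 40, 3), (30, 35, t, 10, 16), (30, 35, t, 10, 8), (30, 35, w, 39, 16), (30, 35, w, 39, 8), (40, 18, p, 14, 18), (40, 18, p, 14, 31), (40, 34, k, 11, 18), (40, 34, k, 11, 31), (40, 37, t, 13, 18), (40, 37, t, 13, 31)}.
Filtering on D ≠ 37 leaves {(22, 22, u, 40, 3), (30, 35, t, 10, 16), (30, 35, t, 10, 8), (30, 35, w, 39, 16), (30, 35, w, 39, 8), (40, 18, p, 14, 18), (40, 18, p, 14, 31), (40, 34, k, 11, 18), (40, 34, k, 11, 31)}.
π_{E, A, B} gives {(22, 3, 40), (30, 16, 10), (30, 16, 39), (30, 8, 10), (30, 8, 39), (40, 18, 11), (40, 18, 14), (40, 31, 11), (40, 31, 14)}.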